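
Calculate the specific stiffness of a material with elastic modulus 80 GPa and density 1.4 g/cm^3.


Specific stiffness = E/rho = 80/1.4 = 57.1 GPa/(g/cm^3)

57.1 GPa/(g/cm^3)


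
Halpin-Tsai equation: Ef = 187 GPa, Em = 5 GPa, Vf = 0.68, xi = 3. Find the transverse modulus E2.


eta = (Ef/Em - 1)/(Ef/Em + xi) = (37.4 - 1)/(37.4 + 3) = 0.901
E2 = Em*(1+xi*eta*Vf)/(1-eta*Vf) = 36.64 GPa

36.64 GPa


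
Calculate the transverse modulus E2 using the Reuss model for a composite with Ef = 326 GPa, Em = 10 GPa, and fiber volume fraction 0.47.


1/E2 = Vf/Ef + (1-Vf)/Em = 0.47/326 + 0.53/10
E2 = 18.37 GPa

18.37 GPa


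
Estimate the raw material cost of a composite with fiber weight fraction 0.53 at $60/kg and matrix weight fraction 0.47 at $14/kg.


Cost = cost_f*Wf + cost_m*Wm = 60*0.53 + 14*0.47 = $38.38/kg

$38.38/kg


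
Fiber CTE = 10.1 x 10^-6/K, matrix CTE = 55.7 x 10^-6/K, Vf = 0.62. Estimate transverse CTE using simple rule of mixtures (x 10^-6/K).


alpha_2 = alpha_f*Vf + alpha_m*(1-Vf) = 10.1*0.62 + 55.7*0.38 = 27.4 x 10^-6/K

27.4 x 10^-6/K


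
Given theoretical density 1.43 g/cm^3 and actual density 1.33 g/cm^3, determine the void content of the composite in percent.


Void% = (rho_theo - rho_actual)/rho_theo * 100 = (1.43 - 1.33)/1.43 * 100 = 6.99%

6.99%


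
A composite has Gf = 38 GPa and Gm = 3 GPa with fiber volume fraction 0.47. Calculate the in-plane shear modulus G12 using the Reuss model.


1/G12 = Vf/Gf + (1-Vf)/Gm = 0.47/38 + 0.53/3
G12 = 5.29 GPa

5.29 GPa


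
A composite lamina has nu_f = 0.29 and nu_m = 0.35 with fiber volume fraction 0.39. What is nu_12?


nu_12 = nu_f*Vf + nu_m*(1-Vf) = 0.29*0.39 + 0.35*0.61 = 0.3266

0.3266


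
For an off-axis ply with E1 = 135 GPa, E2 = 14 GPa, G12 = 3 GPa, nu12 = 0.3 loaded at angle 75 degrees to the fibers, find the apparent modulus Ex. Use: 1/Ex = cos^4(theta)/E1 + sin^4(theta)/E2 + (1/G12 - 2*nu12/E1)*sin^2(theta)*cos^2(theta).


cos^4(75) = 0.004487, sin^4(75) = 0.870513, sin^2(75)*cos^2(75) = 0.0625
1/G12 - 2*nu12/E1 = 1/3 - 2*0.3/135 = 0.328889 GPa^-1
1/Ex = 0.004487/135 + 0.870513/14 + 0.328889*0.0625 = 0.0827683 GPa^-1
Ex = 12.08 GPa

12.08 GPa


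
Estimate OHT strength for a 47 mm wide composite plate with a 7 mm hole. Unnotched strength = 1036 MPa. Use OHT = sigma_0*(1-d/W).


OHT = sigma_0*(1-d/W) = 1036*(1-7/47) = 881.7 MPa

881.7 MPa


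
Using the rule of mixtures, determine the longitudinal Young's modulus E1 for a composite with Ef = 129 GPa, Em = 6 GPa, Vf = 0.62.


E1 = Ef*Vf + Em*(1-Vf) = 129*0.62 + 6*0.38 = 82.26 GPa

82.26 GPa


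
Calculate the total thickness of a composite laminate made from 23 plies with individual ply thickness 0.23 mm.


h = n * t_ply = 23 * 0.23 = 5.29 mm

5.29 mm


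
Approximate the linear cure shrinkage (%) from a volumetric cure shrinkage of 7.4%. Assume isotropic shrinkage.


Linear shrinkage ≈ vol_shrink/3 = 7.4/3 = 2.467%

2.467%


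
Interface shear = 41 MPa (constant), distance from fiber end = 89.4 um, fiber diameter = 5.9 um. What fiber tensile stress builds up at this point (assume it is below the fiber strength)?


Force balance: sigma_f * (pi*d^2/4) = tau * (pi*d) * x  ->  sigma_f = 4 * tau * x / d
sigma_f = 4 * 41 * 89.4 / 5.9 = 2485.0 MPa

2485.0 MPa


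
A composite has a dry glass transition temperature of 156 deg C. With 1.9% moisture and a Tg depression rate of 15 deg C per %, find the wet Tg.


Tg_wet = Tg_dry - k*moisture = 156 - 15*1.9 = 127.5 deg C

127.5 deg C


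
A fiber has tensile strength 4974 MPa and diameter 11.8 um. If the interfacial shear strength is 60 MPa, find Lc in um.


Lc = sigma_f * d / (2 * tau_i) = 4974 * 11.8 / (2 * 60) = 489.1 um

489.1 um


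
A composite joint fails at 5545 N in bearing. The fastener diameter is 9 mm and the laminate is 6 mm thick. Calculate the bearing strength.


sigma_br = F/(d*h) = 5545/(9*6) = 102.7 MPa

102.7 MPa


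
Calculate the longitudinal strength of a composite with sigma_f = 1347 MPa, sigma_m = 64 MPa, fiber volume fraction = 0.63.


sigma_1 = sigma_f*Vf + sigma_m*(1-Vf) = 1347*0.63 + 64*0.37 = 872.3 MPa

872.3 MPa


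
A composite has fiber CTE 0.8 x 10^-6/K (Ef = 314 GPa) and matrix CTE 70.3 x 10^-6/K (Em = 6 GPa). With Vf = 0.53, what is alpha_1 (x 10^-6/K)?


E1 = Ef*Vf + Em*(1-Vf) = 169.24
alpha_1 = (alpha_f*Ef*Vf + alpha_m*Em*(1-Vf))/E1 = 1.96 x 10^-6/K

1.96 x 10^-6/K


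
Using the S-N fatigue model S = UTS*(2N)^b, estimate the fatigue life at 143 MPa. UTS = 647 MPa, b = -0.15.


N = 0.5 * (S/UTS)^(1/b) = 0.5 * (143/647)^(1/-0.15) = 11733.4293 cycles

11733.4293 cycles


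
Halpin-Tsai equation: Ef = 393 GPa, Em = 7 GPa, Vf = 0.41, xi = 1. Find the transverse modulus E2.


eta = (Ef/Em - 1)/(Ef/Em + xi) = (56.1429 - 1)/(56.1429 + 1) = 0.965
E2 = Em*(1+xi*eta*Vf)/(1-eta*Vf) = 16.17 GPa

16.17 GPa


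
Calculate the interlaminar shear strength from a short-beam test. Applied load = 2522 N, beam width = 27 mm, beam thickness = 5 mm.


ILSS = 3F/(4bh) = 3*2522/(4*27*5) = 14.01 MPa

14.01 MPa


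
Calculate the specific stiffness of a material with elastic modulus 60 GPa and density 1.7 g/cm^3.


Specific stiffness = E/rho = 60/1.7 = 35.3 GPa/(g/cm^3)

35.3 GPa/(g/cm^3)


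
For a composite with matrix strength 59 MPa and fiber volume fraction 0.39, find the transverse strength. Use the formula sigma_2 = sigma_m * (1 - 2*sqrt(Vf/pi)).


factor = 1 - 2*sqrt(0.39/pi) = 0.2953
sigma_2 = 59 * 0.2953 = 17.42 MPa

17.42 MPa


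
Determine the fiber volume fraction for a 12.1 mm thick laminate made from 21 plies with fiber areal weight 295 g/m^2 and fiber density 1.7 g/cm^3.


Vf = n * FAW / (rho_f * h * 1000) = 21 * 295 / (1.7 * 12.1 * 1000) = 0.3012

0.3012


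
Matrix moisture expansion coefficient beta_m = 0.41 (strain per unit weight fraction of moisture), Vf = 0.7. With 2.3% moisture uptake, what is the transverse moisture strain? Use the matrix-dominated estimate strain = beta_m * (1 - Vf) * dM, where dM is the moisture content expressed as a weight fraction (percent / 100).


dM = 2.3/100 = 0.023
strain = beta_m * (1-Vf) * dM = 0.41 * 0.3 * 0.023 = 0.002829

0.002829


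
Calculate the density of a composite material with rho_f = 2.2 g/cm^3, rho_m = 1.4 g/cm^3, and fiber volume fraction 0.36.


rho_c = rho_f*Vf + rho_m*(1-Vf) = 2.2*0.36 + 1.4*0.64 = 1.688 g/cm^3

1.688 g/cm^3


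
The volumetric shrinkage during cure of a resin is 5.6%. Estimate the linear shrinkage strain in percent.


Linear shrinkage ≈ vol_shrink/3 = 5.6/3 = 1.867%

1.867%


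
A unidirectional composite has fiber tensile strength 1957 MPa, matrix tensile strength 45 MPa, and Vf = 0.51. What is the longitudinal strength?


sigma_1 = sigma_f*Vf + sigma_m*(1-Vf) = 1957*0.51 + 45*0.49 = 1020.1 MPa

1020.1 MPa


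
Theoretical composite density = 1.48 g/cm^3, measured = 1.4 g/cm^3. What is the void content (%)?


Void% = (rho_theo - rho_actual)/rho_theo * 100 = (1.48 - 1.4)/1.48 * 100 = 5.41%

5.41%


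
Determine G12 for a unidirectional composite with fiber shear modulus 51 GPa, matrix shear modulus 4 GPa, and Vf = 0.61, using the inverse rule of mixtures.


1/G12 = Vf/Gf + (1-Vf)/Gm = 0.61/51 + 0.39/4
G12 = 9.14 GPa

9.14 GPa


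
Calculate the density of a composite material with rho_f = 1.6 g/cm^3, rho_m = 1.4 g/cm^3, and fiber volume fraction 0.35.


rho_c = rho_f*Vf + rho_m*(1-Vf) = 1.6*0.35 + 1.4*0.65 = 1.47 g/cm^3

1.47 g/cm^3


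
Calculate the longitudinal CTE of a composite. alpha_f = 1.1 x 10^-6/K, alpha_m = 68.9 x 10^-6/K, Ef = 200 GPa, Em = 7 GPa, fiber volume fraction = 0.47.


E1 = Ef*Vf + Em*(1-Vf) = 97.71
alpha_1 = (alpha_f*Ef*Vf + alpha_m*Em*(1-Vf))/E1 = 3.67 x 10^-6/K

3.67 x 10^-6/K


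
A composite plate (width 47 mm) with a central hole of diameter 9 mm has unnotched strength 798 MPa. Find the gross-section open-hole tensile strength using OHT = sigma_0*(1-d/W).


OHT = sigma_0*(1-d/W) = 798*(1-9/47) = 645.2 MPa

645.2 MPa


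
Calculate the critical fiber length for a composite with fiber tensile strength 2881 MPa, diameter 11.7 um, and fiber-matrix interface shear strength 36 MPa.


Lc = sigma_f * d / (2 * tau_i) = 2881 * 11.7 / (2 * 36) = 468.2 um

468.2 um


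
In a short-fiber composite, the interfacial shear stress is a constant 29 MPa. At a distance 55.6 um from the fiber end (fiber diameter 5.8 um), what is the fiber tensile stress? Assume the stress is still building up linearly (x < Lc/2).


Force balance: sigma_f * (pi*d^2/4) = tau * (pi*d) * x  ->  sigma_f = 4 * tau * x / d
sigma_f = 4 * 29 * 55.6 / 5.8 = 1112.0 MPa

1112.0 MPa


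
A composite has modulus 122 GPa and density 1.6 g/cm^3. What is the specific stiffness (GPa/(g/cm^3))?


Specific stiffness = E/rho = 122/1.6 = 76.3 GPa/(g/cm^3)

76.3 GPa/(g/cm^3)


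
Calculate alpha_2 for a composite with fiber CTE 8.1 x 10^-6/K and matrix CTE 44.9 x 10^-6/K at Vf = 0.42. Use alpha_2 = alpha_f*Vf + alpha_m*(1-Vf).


alpha_2 = alpha_f*Vf + alpha_m*(1-Vf) = 8.1*0.42 + 44.9*0.58 = 29.4 x 10^-6/K

29.4 x 10^-6/K


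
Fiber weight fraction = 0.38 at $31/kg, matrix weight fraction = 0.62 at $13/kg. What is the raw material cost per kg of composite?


Cost = cost_f*Wf + cost_m*Wm = 31*0.38 + 13*0.62 = $19.84/kg

$19.84/kg


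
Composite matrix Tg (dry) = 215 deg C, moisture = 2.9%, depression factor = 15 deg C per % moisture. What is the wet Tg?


Tg_wet = Tg_dry - k*moisture = 215 - 15*2.9 = 171.5 deg C

171.5 deg C


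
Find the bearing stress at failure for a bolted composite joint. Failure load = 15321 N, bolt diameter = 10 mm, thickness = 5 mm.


sigma_br = F/(d*h) = 15321/(10*5) = 306.4 MPa

306.4 MPa


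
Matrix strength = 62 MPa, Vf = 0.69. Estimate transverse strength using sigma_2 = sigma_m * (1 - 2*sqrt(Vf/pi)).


factor = 1 - 2*sqrt(0.69/pi) = 0.0627
sigma_2 = 62 * 0.0627 = 3.89 MPa

3.89 MPa


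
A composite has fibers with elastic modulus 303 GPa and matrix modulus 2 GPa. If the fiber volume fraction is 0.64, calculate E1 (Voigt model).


E1 = Ef*Vf + Em*(1-Vf) = 303*0.64 + 2*0.36 = 194.64 GPa

194.64 GPa


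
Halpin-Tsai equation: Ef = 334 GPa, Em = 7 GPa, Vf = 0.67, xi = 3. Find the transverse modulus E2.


eta = (Ef/Em - 1)/(Ef/Em + xi) = (47.7143 - 1)/(47.7143 + 3) = 0.9211
E2 = Em*(1+xi*eta*Vf)/(1-eta*Vf) = 52.14 GPa

52.14 GPa


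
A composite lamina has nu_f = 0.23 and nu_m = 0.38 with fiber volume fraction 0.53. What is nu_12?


nu_12 = nu_f*Vf + nu_m*(1-Vf) = 0.23*0.53 + 0.38*0.47 = 0.3005

0.3005


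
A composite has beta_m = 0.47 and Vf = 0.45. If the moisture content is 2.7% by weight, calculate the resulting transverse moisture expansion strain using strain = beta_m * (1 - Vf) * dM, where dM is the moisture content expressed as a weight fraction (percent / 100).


dM = 2.7/100 = 0.027
strain = beta_m * (1-Vf) * dM = 0.47 * 0.55 * 0.027 = 0.0069795

0.0069795


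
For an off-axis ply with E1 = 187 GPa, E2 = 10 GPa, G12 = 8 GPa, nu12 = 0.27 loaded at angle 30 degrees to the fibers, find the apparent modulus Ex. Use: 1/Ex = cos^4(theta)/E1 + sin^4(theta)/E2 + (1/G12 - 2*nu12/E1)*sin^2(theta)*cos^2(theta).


cos^4(30) = 0.5625, sin^4(30) = 0.0625, sin^2(30)*cos^2(30) = 0.1875
1/G12 - 2*nu12/E1 = 1/8 - 2*0.27/187 = 0.122112 GPa^-1
1/Ex = 0.5625/187 + 0.0625/10 + 0.122112*0.1875 = 0.0321541 GPa^-1
Ex = 31.1 GPa

31.1 GPa


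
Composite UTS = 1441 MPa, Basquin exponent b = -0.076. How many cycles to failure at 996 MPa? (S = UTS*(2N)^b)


N = 0.5 * (S/UTS)^(1/b) = 0.5 * (996/1441)^(1/-0.076) = 64.4997 cycles

64.4997 cycles


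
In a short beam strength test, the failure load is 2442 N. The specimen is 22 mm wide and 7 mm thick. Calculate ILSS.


ILSS = 3F/(4bh) = 3*2442/(4*22*7) = 11.89 MPa

11.89 MPa


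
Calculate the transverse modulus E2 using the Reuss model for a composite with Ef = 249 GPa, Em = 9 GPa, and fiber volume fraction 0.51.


1/E2 = Vf/Ef + (1-Vf)/Em = 0.51/249 + 0.49/9
E2 = 17.7 GPa

17.7 GPa


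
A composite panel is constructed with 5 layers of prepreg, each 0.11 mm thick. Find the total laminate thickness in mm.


h = n * t_ply = 5 * 0.11 = 0.55 mm

0.55 mm


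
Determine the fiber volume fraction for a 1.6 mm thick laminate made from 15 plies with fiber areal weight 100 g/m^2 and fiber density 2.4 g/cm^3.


Vf = n * FAW / (rho_f * h * 1000) = 15 * 100 / (2.4 * 1.6 * 1000) = 0.3906

0.3906


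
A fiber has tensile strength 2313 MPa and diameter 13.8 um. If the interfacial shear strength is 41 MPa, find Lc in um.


Lc = sigma_f * d / (2 * tau_i) = 2313 * 13.8 / (2 * 41) = 389.3 um

389.3 um


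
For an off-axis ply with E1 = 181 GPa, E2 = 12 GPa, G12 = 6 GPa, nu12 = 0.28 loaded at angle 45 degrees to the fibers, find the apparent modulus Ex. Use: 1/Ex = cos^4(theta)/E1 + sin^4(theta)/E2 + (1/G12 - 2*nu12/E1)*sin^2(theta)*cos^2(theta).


cos^4(45) = 0.25, sin^4(45) = 0.25, sin^2(45)*cos^2(45) = 0.25
1/G12 - 2*nu12/E1 = 1/6 - 2*0.28/181 = 0.163573 GPa^-1
1/Ex = 0.25/181 + 0.25/12 + 0.163573*0.25 = 0.0631077 GPa^-1
Ex = 15.85 GPa

15.85 GPa


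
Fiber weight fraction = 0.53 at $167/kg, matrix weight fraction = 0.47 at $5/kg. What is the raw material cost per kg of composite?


Cost = cost_f*Wf + cost_m*Wm = 167*0.53 + 5*0.47 = $90.86/kg

$90.86/kg


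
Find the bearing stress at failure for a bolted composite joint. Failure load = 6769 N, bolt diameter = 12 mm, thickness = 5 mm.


sigma_br = F/(d*h) = 6769/(12*5) = 112.8 MPa

112.8 MPa


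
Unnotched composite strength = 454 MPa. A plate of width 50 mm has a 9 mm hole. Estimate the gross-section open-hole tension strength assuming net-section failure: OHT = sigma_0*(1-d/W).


OHT = sigma_0*(1-d/W) = 454*(1-9/50) = 372.3 MPa

372.3 MPa


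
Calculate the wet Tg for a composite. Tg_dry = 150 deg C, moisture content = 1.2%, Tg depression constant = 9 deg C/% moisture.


Tg_wet = Tg_dry - k*moisture = 150 - 9*1.2 = 139.2 deg C

139.2 deg C


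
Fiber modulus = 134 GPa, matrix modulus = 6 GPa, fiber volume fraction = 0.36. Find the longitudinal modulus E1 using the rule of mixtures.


E1 = Ef*Vf + Em*(1-Vf) = 134*0.36 + 6*0.64 = 52.08 GPa

52.08 GPa


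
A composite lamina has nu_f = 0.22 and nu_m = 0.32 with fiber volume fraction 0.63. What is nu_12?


nu_12 = nu_f*Vf + nu_m*(1-Vf) = 0.22*0.63 + 0.32*0.37 = 0.257

0.257


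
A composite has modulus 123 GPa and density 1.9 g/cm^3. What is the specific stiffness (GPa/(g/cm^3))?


Specific stiffness = E/rho = 123/1.9 = 64.7 GPa/(g/cm^3)

64.7 GPa/(g/cm^3)


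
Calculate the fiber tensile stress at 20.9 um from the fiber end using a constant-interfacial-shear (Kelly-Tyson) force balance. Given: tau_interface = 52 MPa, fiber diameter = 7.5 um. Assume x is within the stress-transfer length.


Force balance: sigma_f * (pi*d^2/4) = tau * (pi*d) * x  ->  sigma_f = 4 * tau * x / d
sigma_f = 4 * 52 * 20.9 / 7.5 = 579.6 MPa

579.6 MPa


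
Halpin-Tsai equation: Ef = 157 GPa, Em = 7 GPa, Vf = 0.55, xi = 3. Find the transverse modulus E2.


eta = (Ef/Em - 1)/(Ef/Em + xi) = (22.4286 - 1)/(22.4286 + 3) = 0.8427
E2 = Em*(1+xi*eta*Vf)/(1-eta*Vf) = 31.19 GPa

31.19 GPa


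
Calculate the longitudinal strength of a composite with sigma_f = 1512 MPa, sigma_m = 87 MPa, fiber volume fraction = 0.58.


sigma_1 = sigma_f*Vf + sigma_m*(1-Vf) = 1512*0.58 + 87*0.42 = 913.5 MPa

913.5 MPa


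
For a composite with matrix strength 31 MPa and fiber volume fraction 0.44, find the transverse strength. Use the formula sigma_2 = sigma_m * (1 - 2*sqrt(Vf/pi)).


factor = 1 - 2*sqrt(0.44/pi) = 0.2515
sigma_2 = 31 * 0.2515 = 7.8 MPa

7.8 MPa


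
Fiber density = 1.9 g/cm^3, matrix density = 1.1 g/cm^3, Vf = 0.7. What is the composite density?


rho_c = rho_f*Vf + rho_m*(1-Vf) = 1.9*0.7 + 1.1*0.3 = 1.66 g/cm^3

1.66 g/cm^3


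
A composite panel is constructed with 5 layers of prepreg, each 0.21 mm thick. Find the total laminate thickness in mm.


h = n * t_ply = 5 * 0.21 = 1.05 mm

1.05 mm


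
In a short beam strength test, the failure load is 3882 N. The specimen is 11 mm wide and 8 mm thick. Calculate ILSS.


ILSS = 3F/(4bh) = 3*3882/(4*11*8) = 33.09 MPa

33.09 MPa


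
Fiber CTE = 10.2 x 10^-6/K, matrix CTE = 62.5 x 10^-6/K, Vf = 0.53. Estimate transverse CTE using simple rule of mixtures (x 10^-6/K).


alpha_2 = alpha_f*Vf + alpha_m*(1-Vf) = 10.2*0.53 + 62.5*0.47 = 34.8 x 10^-6/K

34.8 x 10^-6/K


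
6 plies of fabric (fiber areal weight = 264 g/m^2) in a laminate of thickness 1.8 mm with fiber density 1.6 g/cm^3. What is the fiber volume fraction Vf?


Vf = n * FAW / (rho_f * h * 1000) = 6 * 264 / (1.6 * 1.8 * 1000) = 0.55

0.55


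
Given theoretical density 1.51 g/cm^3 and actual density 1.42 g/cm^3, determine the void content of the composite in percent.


Void% = (rho_theo - rho_actual)/rho_theo * 100 = (1.51 - 1.42)/1.51 * 100 = 5.96%

5.96%


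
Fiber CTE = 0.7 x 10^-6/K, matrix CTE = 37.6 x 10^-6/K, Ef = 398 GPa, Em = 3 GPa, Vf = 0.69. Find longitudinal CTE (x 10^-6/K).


E1 = Ef*Vf + Em*(1-Vf) = 275.55
alpha_1 = (alpha_f*Ef*Vf + alpha_m*Em*(1-Vf))/E1 = 0.82 x 10^-6/K

0.82 x 10^-6/K


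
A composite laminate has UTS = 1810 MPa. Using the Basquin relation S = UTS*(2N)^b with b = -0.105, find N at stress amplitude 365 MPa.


N = 0.5 * (S/UTS)^(1/b) = 0.5 * (365/1810)^(1/-0.105) = 2.0974e+06 cycles

2.0974e+06 cycles


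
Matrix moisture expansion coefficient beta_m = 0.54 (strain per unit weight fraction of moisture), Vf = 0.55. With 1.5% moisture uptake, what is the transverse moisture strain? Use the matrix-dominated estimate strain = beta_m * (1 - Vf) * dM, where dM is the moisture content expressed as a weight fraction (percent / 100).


dM = 1.5/100 = 0.015
strain = beta_m * (1-Vf) * dM = 0.54 * 0.45 * 0.015 = 0.003645

0.003645


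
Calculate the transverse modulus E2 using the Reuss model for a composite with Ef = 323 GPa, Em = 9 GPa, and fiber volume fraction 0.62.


1/E2 = Vf/Ef + (1-Vf)/Em = 0.62/323 + 0.38/9
E2 = 22.65 GPa

22.65 GPa


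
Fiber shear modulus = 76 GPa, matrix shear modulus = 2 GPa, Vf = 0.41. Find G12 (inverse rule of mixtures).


1/G12 = Vf/Gf + (1-Vf)/Gm = 0.41/76 + 0.59/2
G12 = 3.33 GPa

3.33 GPa


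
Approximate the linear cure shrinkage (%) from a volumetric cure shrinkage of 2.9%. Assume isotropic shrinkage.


Linear shrinkage ≈ vol_shrink/3 = 2.9/3 = 0.967%

0.967%


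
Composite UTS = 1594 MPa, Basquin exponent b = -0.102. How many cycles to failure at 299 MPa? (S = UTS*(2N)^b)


N = 0.5 * (S/UTS)^(1/b) = 0.5 * (299/1594)^(1/-0.102) = 6.6777e+06 cycles

6.6777e+06 cycles


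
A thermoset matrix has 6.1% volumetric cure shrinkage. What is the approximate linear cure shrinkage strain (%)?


Linear shrinkage ≈ vol_shrink/3 = 6.1/3 = 2.033%

2.033%


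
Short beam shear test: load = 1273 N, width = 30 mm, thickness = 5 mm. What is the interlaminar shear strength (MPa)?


ILSS = 3F/(4bh) = 3*1273/(4*30*5) = 6.37 MPa

6.37 MPa


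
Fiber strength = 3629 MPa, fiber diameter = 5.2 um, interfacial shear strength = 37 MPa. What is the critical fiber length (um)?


Lc = sigma_f * d / (2 * tau_i) = 3629 * 5.2 / (2 * 37) = 255.0 um

255.0 um


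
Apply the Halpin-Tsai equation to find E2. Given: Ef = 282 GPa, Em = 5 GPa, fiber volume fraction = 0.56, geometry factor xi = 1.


eta = (Ef/Em - 1)/(Ef/Em + xi) = (56.4 - 1)/(56.4 + 1) = 0.9652
E2 = Em*(1+xi*eta*Vf)/(1-eta*Vf) = 16.76 GPa

16.76 GPa


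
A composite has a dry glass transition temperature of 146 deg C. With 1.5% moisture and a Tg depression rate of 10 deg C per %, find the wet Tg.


Tg_wet = Tg_dry - k*moisture = 146 - 10*1.5 = 131.0 deg C

131.0 deg C


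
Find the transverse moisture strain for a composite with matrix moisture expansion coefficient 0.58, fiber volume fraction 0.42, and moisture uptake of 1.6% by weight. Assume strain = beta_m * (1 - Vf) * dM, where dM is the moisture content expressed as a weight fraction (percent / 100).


dM = 1.6/100 = 0.016
strain = beta_m * (1-Vf) * dM = 0.58 * 0.58 * 0.016 = 0.0053824

0.0053824


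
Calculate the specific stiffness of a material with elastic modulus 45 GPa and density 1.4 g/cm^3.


Specific stiffness = E/rho = 45/1.4 = 32.1 GPa/(g/cm^3)

32.1 GPa/(g/cm^3)


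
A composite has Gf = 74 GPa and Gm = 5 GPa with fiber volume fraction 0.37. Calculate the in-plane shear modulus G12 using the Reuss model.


1/G12 = Vf/Gf + (1-Vf)/Gm = 0.37/74 + 0.63/5
G12 = 7.63 GPa

7.63 GPa


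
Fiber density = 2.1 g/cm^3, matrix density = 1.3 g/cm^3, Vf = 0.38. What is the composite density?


rho_c = rho_f*Vf + rho_m*(1-Vf) = 2.1*0.38 + 1.3*0.62 = 1.604 g/cm^3

1.604 g/cm^3


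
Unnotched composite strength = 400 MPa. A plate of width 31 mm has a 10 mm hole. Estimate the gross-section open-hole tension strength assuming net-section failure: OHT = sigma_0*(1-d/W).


OHT = sigma_0*(1-d/W) = 400*(1-10/31) = 271.0 MPa

271.0 MPa


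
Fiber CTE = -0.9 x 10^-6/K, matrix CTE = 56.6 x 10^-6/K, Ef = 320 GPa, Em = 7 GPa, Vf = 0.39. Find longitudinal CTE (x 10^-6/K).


E1 = Ef*Vf + Em*(1-Vf) = 129.07
alpha_1 = (alpha_f*Ef*Vf + alpha_m*Em*(1-Vf))/E1 = 1.0 x 10^-6/K

1.0 x 10^-6/K


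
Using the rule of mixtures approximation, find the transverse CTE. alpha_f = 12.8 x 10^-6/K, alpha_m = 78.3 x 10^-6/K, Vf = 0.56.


alpha_2 = alpha_f*Vf + alpha_m*(1-Vf) = 12.8*0.56 + 78.3*0.44 = 41.6 x 10^-6/K

41.6 x 10^-6/K


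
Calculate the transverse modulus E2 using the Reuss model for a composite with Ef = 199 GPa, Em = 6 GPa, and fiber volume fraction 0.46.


1/E2 = Vf/Ef + (1-Vf)/Em = 0.46/199 + 0.54/6
E2 = 10.83 GPa

10.83 GPa


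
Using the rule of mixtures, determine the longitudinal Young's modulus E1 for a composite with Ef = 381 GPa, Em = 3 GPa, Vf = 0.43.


E1 = Ef*Vf + Em*(1-Vf) = 381*0.43 + 3*0.57 = 165.54 GPa

165.54 GPa


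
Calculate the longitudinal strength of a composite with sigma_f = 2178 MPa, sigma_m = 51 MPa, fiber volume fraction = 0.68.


sigma_1 = sigma_f*Vf + sigma_m*(1-Vf) = 2178*0.68 + 51*0.32 = 1497.4 MPa

1497.4 MPa


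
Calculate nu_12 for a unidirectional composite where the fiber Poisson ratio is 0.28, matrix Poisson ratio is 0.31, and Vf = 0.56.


nu_12 = nu_f*Vf + nu_m*(1-Vf) = 0.28*0.56 + 0.31*0.44 = 0.2932

0.2932


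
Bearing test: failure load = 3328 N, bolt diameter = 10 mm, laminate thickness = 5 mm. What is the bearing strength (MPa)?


sigma_br = F/(d*h) = 3328/(10*5) = 66.6 MPa

66.6 MPa


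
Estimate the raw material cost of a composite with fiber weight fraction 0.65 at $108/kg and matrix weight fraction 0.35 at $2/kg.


Cost = cost_f*Wf + cost_m*Wm = 108*0.65 + 2*0.35 = $70.9/kg

$70.9/kg


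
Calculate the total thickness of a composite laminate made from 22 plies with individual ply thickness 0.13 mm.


h = n * t_ply = 22 * 0.13 = 2.86 mm

2.86 mm


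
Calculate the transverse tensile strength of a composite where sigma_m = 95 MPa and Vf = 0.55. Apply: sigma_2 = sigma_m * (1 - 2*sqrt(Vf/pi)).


factor = 1 - 2*sqrt(0.55/pi) = 0.1632
sigma_2 = 95 * 0.1632 = 15.5 MPa

15.5 MPa


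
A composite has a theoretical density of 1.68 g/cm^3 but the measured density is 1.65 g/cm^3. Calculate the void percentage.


Void% = (rho_theo - rho_actual)/rho_theo * 100 = (1.68 - 1.65)/1.68 * 100 = 1.79%

1.79%


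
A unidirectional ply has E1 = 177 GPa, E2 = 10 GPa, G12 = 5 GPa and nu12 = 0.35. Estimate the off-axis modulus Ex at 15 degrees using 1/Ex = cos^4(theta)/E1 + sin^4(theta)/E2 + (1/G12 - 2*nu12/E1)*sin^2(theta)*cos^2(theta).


cos^4(15) = 0.870513, sin^4(15) = 0.004487, sin^2(15)*cos^2(15) = 0.0625
1/G12 - 2*nu12/E1 = 1/5 - 2*0.35/177 = 0.196045 GPa^-1
1/Ex = 0.870513/177 + 0.004487/10 + 0.196045*0.0625 = 0.0176197 GPa^-1
Ex = 56.75 GPa

56.75 GPa


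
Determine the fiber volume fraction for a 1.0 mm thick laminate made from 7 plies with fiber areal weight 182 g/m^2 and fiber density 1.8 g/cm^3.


Vf = n * FAW / (rho_f * h * 1000) = 7 * 182 / (1.8 * 1.0 * 1000) = 0.7078

0.7078


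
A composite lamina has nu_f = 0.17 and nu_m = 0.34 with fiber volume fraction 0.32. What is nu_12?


nu_12 = nu_f*Vf + nu_m*(1-Vf) = 0.17*0.32 + 0.34*0.68 = 0.2856

0.2856


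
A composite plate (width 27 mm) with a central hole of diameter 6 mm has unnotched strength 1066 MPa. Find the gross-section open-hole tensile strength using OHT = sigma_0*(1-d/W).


OHT = sigma_0*(1-d/W) = 1066*(1-6/27) = 829.1 MPa

829.1 MPa


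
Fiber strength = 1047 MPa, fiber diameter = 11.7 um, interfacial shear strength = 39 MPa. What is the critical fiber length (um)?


Lc = sigma_f * d / (2 * tau_i) = 1047 * 11.7 / (2 * 39) = 157.1 um

157.1 um


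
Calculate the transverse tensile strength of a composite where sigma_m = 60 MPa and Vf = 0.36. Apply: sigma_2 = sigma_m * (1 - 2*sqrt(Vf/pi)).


factor = 1 - 2*sqrt(0.36/pi) = 0.323
sigma_2 = 60 * 0.323 = 19.38 MPa

19.38 MPa


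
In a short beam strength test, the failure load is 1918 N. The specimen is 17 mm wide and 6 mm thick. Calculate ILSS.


ILSS = 3F/(4bh) = 3*1918/(4*17*6) = 14.1 MPa

14.1 MPa


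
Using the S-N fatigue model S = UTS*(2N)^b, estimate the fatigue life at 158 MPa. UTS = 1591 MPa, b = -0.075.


N = 0.5 * (S/UTS)^(1/b) = 0.5 * (158/1591)^(1/-0.075) = 1.1816e+13 cycles

1.1816e+13 cycles


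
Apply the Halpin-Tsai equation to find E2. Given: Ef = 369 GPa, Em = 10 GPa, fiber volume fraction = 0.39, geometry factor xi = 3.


eta = (Ef/Em - 1)/(Ef/Em + xi) = (36.9 - 1)/(36.9 + 3) = 0.8997
E2 = Em*(1+xi*eta*Vf)/(1-eta*Vf) = 31.62 GPa

31.62 GPa


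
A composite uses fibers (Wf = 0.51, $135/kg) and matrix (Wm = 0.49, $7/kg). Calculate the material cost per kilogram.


Cost = cost_f*Wf + cost_m*Wm = 135*0.51 + 7*0.49 = $72.28/kg

$72.28/kg


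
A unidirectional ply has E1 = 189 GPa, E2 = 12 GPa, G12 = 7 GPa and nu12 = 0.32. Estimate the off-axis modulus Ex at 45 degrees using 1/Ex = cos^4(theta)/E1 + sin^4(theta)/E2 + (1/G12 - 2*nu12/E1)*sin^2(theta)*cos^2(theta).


cos^4(45) = 0.25, sin^4(45) = 0.25, sin^2(45)*cos^2(45) = 0.25
1/G12 - 2*nu12/E1 = 1/7 - 2*0.32/189 = 0.139471 GPa^-1
1/Ex = 0.25/189 + 0.25/12 + 0.139471*0.25 = 0.0570238 GPa^-1
Ex = 17.54 GPa

17.54 GPa


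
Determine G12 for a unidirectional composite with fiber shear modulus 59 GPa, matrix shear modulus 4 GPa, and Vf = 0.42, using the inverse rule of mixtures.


1/G12 = Vf/Gf + (1-Vf)/Gm = 0.42/59 + 0.58/4
G12 = 6.57 GPa

6.57 GPa


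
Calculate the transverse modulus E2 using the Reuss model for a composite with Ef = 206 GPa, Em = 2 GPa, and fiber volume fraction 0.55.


1/E2 = Vf/Ef + (1-Vf)/Em = 0.55/206 + 0.45/2
E2 = 4.39 GPa

4.39 GPa


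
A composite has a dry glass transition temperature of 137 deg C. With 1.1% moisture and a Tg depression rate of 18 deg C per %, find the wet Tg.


Tg_wet = Tg_dry - k*moisture = 137 - 18*1.1 = 117.2 deg C

117.2 deg C


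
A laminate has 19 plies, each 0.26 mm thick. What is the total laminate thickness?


h = n * t_ply = 19 * 0.26 = 4.94 mm

4.94 mm


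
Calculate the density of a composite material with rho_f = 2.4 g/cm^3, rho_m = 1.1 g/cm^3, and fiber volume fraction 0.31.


rho_c = rho_f*Vf + rho_m*(1-Vf) = 2.4*0.31 + 1.1*0.69 = 1.503 g/cm^3

1.503 g/cm^3


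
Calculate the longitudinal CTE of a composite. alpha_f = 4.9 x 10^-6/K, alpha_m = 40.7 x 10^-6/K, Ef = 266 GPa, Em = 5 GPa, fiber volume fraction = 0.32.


E1 = Ef*Vf + Em*(1-Vf) = 88.52
alpha_1 = (alpha_f*Ef*Vf + alpha_m*Em*(1-Vf))/E1 = 6.28 x 10^-6/K

6.28 x 10^-6/K


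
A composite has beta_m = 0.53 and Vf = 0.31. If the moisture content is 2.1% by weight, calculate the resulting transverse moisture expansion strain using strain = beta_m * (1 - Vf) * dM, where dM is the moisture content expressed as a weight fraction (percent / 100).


dM = 2.1/100 = 0.021
strain = beta_m * (1-Vf) * dM = 0.53 * 0.69 * 0.021 = 0.0076797

0.0076797


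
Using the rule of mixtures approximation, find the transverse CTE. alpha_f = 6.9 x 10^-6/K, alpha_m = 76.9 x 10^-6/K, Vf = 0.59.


alpha_2 = alpha_f*Vf + alpha_m*(1-Vf) = 6.9*0.59 + 76.9*0.41 = 35.6 x 10^-6/K

35.6 x 10^-6/K


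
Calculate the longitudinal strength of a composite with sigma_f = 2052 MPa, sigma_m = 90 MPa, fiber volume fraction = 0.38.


sigma_1 = sigma_f*Vf + sigma_m*(1-Vf) = 2052*0.38 + 90*0.62 = 835.6 MPa

835.6 MPa


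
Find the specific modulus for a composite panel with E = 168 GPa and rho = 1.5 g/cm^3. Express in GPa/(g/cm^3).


Specific stiffness = E/rho = 168/1.5 = 112.0 GPa/(g/cm^3)

112.0 GPa/(g/cm^3)


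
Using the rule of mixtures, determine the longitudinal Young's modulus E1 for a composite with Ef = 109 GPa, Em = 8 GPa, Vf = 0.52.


E1 = Ef*Vf + Em*(1-Vf) = 109*0.52 + 8*0.48 = 60.52 GPa

60.52 GPa


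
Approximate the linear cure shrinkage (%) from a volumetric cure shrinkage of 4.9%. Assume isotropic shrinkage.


Linear shrinkage ≈ vol_shrink/3 = 4.9/3 = 1.633%

1.633%


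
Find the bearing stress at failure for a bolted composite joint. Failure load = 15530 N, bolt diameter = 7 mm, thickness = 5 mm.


sigma_br = F/(d*h) = 15530/(7*5) = 443.7 MPa

443.7 MPa


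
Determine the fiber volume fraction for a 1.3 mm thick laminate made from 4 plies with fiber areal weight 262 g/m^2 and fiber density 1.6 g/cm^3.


Vf = n * FAW / (rho_f * h * 1000) = 4 * 262 / (1.6 * 1.3 * 1000) = 0.5038

0.5038


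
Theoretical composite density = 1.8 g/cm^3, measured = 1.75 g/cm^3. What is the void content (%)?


Void% = (rho_theo - rho_actual)/rho_theo * 100 = (1.8 - 1.75)/1.8 * 100 = 2.78%

2.78%


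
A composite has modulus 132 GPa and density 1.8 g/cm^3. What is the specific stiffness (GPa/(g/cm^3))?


Specific stiffness = E/rho = 132/1.8 = 73.3 GPa/(g/cm^3)

73.3 GPa/(g/cm^3)


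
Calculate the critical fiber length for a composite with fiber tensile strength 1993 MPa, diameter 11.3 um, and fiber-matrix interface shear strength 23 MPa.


Lc = sigma_f * d / (2 * tau_i) = 1993 * 11.3 / (2 * 23) = 489.6 um

489.6 um


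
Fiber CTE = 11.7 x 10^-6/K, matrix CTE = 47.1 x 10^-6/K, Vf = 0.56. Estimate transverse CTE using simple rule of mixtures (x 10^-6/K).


alpha_2 = alpha_f*Vf + alpha_m*(1-Vf) = 11.7*0.56 + 47.1*0.44 = 27.3 x 10^-6/K

27.3 x 10^-6/K


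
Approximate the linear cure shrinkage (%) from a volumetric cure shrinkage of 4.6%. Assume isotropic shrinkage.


Linear shrinkage ≈ vol_shrink/3 = 4.6/3 = 1.533%

1.533%


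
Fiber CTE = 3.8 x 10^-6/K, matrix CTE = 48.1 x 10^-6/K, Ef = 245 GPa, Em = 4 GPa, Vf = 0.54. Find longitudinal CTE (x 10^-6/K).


E1 = Ef*Vf + Em*(1-Vf) = 134.14
alpha_1 = (alpha_f*Ef*Vf + alpha_m*Em*(1-Vf))/E1 = 4.41 x 10^-6/K

4.41 x 10^-6/K


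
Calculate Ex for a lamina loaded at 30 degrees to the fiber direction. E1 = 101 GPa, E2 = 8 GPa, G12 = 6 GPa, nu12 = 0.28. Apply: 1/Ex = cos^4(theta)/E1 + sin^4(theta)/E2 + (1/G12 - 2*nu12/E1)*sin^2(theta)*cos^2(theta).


cos^4(30) = 0.5625, sin^4(30) = 0.0625, sin^2(30)*cos^2(30) = 0.1875
1/G12 - 2*nu12/E1 = 1/6 - 2*0.28/101 = 0.161122 GPa^-1
1/Ex = 0.5625/101 + 0.0625/8 + 0.161122*0.1875 = 0.0435922 GPa^-1
Ex = 22.94 GPa

22.94 GPa


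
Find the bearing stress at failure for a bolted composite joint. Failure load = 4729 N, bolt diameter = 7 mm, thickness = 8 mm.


sigma_br = F/(d*h) = 4729/(7*8) = 84.4 MPa

84.4 MPa


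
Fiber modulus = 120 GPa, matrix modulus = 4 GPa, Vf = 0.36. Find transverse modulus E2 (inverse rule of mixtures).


1/E2 = Vf/Ef + (1-Vf)/Em = 0.36/120 + 0.64/4
E2 = 6.13 GPa

6.13 GPa


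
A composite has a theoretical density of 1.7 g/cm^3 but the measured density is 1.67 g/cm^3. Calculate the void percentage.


Void% = (rho_theo - rho_actual)/rho_theo * 100 = (1.7 - 1.67)/1.7 * 100 = 1.76%

1.76%


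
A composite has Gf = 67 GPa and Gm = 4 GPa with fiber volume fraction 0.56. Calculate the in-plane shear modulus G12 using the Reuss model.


1/G12 = Vf/Gf + (1-Vf)/Gm = 0.56/67 + 0.44/4
G12 = 8.45 GPa

8.45 GPa


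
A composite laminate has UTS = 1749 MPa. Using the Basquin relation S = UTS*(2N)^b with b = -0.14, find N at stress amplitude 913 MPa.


N = 0.5 * (S/UTS)^(1/b) = 0.5 * (913/1749)^(1/-0.14) = 51.9439 cycles

51.9439 cycles


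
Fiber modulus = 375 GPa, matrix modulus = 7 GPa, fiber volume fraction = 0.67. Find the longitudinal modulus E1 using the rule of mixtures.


E1 = Ef*Vf + Em*(1-Vf) = 375*0.67 + 7*0.33 = 253.56 GPa

253.56 GPa


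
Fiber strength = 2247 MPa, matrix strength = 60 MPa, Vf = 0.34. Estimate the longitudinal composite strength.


sigma_1 = sigma_f*Vf + sigma_m*(1-Vf) = 2247*0.34 + 60*0.66 = 803.6 MPa

803.6 MPa


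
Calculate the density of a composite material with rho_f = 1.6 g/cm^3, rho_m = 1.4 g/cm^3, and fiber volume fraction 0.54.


rho_c = rho_f*Vf + rho_m*(1-Vf) = 1.6*0.54 + 1.4*0.46 = 1.508 g/cm^3

1.508 g/cm^3


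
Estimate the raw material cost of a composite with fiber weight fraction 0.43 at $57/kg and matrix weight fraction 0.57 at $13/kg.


Cost = cost_f*Wf + cost_m*Wm = 57*0.43 + 13*0.57 = $31.92/kg

$31.92/kg


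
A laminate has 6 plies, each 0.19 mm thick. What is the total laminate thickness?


h = n * t_ply = 6 * 0.19 = 1.14 mm

1.14 mm


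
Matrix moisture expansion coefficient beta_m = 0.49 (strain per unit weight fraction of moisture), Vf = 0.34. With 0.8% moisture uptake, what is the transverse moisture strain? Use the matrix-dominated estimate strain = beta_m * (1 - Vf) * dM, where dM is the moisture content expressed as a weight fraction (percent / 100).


dM = 0.8/100 = 0.008
strain = beta_m * (1-Vf) * dM = 0.49 * 0.66 * 0.008 = 0.0025872

0.0025872


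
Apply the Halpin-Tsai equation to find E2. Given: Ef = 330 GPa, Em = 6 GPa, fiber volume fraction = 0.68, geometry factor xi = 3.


eta = (Ef/Em - 1)/(Ef/Em + xi) = (55.0 - 1)/(55.0 + 3) = 0.931
E2 = Em*(1+xi*eta*Vf)/(1-eta*Vf) = 47.41 GPa

47.41 GPa


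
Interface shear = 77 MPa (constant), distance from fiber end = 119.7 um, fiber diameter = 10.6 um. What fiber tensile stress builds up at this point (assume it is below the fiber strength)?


Force balance: sigma_f * (pi*d^2/4) = tau * (pi*d) * x  ->  sigma_f = 4 * tau * x / d
sigma_f = 4 * 77 * 119.7 / 10.6 = 3478.1 MPa

3478.1 MPa


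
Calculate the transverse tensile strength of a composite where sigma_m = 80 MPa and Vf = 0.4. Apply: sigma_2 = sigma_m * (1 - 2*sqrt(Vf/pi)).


factor = 1 - 2*sqrt(0.4/pi) = 0.2864
sigma_2 = 80 * 0.2864 = 22.91 MPa

22.91 MPa


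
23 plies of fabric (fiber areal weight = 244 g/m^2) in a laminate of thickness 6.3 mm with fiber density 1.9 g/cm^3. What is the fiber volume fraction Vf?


Vf = n * FAW / (rho_f * h * 1000) = 23 * 244 / (1.9 * 6.3 * 1000) = 0.4688

0.4688


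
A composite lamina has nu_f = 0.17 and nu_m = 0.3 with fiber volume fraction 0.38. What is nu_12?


nu_12 = nu_f*Vf + nu_m*(1-Vf) = 0.17*0.38 + 0.3*0.62 = 0.2506

0.2506


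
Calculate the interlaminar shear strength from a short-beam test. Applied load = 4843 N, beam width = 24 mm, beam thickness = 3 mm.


ILSS = 3F/(4bh) = 3*4843/(4*24*3) = 50.45 MPa

50.45 MPa


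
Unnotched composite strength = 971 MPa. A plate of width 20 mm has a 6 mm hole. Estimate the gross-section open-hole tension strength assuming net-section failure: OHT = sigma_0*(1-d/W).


OHT = sigma_0*(1-d/W) = 971*(1-6/20) = 679.7 MPa

679.7 MPa


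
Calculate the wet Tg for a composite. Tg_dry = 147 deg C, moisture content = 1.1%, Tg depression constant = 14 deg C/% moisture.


Tg_wet = Tg_dry - k*moisture = 147 - 14*1.1 = 131.6 deg C

131.6 deg C


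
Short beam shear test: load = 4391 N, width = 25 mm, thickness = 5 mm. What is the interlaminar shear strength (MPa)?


ILSS = 3F/(4bh) = 3*4391/(4*25*5) = 26.35 MPa

26.35 MPa


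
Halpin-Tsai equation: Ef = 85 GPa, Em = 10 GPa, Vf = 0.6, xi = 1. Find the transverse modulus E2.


eta = (Ef/Em - 1)/(Ef/Em + xi) = (8.5 - 1)/(8.5 + 1) = 0.7895
E2 = Em*(1+xi*eta*Vf)/(1-eta*Vf) = 28.0 GPa

28.0 GPa


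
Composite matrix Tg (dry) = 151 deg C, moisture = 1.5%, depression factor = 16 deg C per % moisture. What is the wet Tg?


Tg_wet = Tg_dry - k*moisture = 151 - 16*1.5 = 127.0 deg C

127.0 deg C


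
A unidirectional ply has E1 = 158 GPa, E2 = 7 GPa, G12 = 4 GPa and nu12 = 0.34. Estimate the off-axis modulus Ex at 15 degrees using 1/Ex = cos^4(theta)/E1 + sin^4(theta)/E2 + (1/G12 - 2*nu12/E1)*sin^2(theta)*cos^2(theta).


cos^4(15) = 0.870513, sin^4(15) = 0.004487, sin^2(15)*cos^2(15) = 0.0625
1/G12 - 2*nu12/E1 = 1/4 - 2*0.34/158 = 0.245696 GPa^-1
1/Ex = 0.870513/158 + 0.004487/7 + 0.245696*0.0625 = 0.0215066 GPa^-1
Ex = 46.5 GPa

46.5 GPa


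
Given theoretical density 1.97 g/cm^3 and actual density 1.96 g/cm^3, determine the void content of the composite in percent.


Void% = (rho_theo - rho_actual)/rho_theo * 100 = (1.97 - 1.96)/1.97 * 100 = 0.51%

0.51%


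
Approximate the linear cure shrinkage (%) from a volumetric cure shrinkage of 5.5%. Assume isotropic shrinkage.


Linear shrinkage ≈ vol_shrink/3 = 5.5/3 = 1.833%

1.833%


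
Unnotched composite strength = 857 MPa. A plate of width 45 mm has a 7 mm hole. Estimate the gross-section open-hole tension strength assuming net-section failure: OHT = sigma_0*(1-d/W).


OHT = sigma_0*(1-d/W) = 857*(1-7/45) = 723.7 MPa

723.7 MPa


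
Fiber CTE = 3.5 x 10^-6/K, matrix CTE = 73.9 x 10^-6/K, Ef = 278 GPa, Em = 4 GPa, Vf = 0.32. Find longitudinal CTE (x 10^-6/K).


E1 = Ef*Vf + Em*(1-Vf) = 91.68
alpha_1 = (alpha_f*Ef*Vf + alpha_m*Em*(1-Vf))/E1 = 5.59 x 10^-6/K

5.59 x 10^-6/K


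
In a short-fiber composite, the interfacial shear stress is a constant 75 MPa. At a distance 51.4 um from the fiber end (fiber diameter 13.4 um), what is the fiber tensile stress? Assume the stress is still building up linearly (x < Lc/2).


Force balance: sigma_f * (pi*d^2/4) = tau * (pi*d) * x  ->  sigma_f = 4 * tau * x / d
sigma_f = 4 * 75 * 51.4 / 13.4 = 1150.7 MPa

1150.7 MPa


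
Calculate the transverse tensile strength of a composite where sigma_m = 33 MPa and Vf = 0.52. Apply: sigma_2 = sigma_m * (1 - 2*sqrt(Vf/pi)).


factor = 1 - 2*sqrt(0.52/pi) = 0.1863
sigma_2 = 33 * 0.1863 = 6.15 MPa

6.15 MPa


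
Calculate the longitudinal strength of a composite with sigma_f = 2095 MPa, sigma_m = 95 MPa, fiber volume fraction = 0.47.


sigma_1 = sigma_f*Vf + sigma_m*(1-Vf) = 2095*0.47 + 95*0.53 = 1035.0 MPa

1035.0 MPa


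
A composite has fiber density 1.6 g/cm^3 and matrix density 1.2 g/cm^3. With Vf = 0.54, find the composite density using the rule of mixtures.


rho_c = rho_f*Vf + rho_m*(1-Vf) = 1.6*0.54 + 1.2*0.46 = 1.416 g/cm^3

1.416 g/cm^3


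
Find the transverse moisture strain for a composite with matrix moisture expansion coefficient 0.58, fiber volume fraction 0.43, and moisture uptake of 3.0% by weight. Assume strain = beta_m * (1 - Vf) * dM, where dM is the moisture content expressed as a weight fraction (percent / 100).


dM = 3.0/100 = 0.03
strain = beta_m * (1-Vf) * dM = 0.58 * 0.57 * 0.03 = 0.009918

0.009918


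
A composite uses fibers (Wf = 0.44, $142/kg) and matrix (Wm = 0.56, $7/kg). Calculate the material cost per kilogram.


Cost = cost_f*Wf + cost_m*Wm = 142*0.44 + 7*0.56 = $66.4/kg

$66.4/kg


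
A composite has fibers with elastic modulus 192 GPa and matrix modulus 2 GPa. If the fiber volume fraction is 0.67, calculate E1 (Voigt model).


E1 = Ef*Vf + Em*(1-Vf) = 192*0.67 + 2*0.33 = 129.3 GPa

129.3 GPa


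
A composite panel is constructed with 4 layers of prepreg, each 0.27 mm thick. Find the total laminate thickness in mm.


h = n * t_ply = 4 * 0.27 = 1.08 mm

1.08 mm
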